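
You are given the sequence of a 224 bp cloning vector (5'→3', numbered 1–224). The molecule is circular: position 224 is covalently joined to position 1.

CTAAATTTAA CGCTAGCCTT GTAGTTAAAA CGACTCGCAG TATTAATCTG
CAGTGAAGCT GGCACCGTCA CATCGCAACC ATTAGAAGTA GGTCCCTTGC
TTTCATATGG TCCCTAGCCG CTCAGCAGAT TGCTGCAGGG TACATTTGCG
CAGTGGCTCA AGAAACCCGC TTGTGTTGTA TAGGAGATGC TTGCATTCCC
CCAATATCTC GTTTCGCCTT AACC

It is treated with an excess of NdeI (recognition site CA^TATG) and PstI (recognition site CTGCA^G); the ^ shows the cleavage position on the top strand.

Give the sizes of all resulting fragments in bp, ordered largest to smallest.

139, 53, 32 bp

The NdeI site (CATATG) starts at position 104.
NdeI cuts after base 2 of each site, so after position 105.
PstI sites (CTGCAG) start at positions 48, 133.
PstI cuts after base 5 of each site (before the last base), so after positions 52, 137.
Combined cut positions: 52, 105, 137.
Circular molecule, 3 cuts → 3 fragments:
  53–105 → 53 bp
  106–137 → 32 bp
  138–224 then 1–52 → 87 + 52 = 139 bp
Sorted largest to smallest: 139, 53, 32 bp.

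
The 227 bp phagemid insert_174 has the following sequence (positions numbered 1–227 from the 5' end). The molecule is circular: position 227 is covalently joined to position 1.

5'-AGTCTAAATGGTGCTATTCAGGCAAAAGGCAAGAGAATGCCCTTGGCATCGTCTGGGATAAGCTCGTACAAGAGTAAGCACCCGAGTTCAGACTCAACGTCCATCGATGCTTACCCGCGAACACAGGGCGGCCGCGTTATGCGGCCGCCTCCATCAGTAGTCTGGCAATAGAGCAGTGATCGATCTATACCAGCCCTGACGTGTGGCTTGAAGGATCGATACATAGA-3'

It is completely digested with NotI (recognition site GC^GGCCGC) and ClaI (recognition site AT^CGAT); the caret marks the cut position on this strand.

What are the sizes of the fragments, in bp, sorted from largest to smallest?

115, 38, 36, 25, 13 bp

NotI sites (GCGGCCGC) start at positions 128, 141.
NotI cuts after base 2 of each site, so after positions 129, 142.
ClaI sites (ATCGAT) start at positions 103, 179, 215.
ClaI cuts after base 2 of each site, so after positions 104, 180, 216.
Combined cut positions: 104, 129, 142, 180, 216.
Circular molecule, 5 cuts → 5 fragments:
  105–129 → 25 bp
  130–142 → 13 bp
  143–180 → 38 bp
  181–216 → 36 bp
  217–227 then 1–104 → 11 + 104 = 115 bp
Sorted largest to smallest: 115, 38, 36, 25, 13 bp.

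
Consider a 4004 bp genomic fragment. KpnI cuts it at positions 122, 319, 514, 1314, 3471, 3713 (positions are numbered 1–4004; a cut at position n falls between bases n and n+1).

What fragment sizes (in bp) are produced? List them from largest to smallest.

2157, 800, 291, 242, 197, 195, 122 bp

Linear molecule, 6 cuts → 7 fragments:
  122 − 0 = 122 bp
  319 − 122 = 197 bp
  514 − 319 = 195 bp
  1314 − 514 = 800 bp
  3471 − 1314 = 2157 bp
  3713 − 3471 = 242 bp
  4004 − 3713 = 291 bp
Sorted largest to smallest: 2157, 800, 291, 242, 197, 195, 122 bp.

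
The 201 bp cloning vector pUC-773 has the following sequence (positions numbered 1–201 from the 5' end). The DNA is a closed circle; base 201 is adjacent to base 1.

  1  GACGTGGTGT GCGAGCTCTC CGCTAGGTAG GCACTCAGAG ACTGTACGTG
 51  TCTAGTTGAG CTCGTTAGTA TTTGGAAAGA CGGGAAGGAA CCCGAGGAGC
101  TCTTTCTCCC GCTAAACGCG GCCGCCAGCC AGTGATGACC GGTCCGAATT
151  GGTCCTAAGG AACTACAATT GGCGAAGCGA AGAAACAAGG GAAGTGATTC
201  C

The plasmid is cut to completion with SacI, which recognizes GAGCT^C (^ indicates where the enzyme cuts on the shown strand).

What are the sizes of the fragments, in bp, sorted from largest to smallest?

SacI sites (GAGCTC) start at positions 13, 58, 97.
SacI cuts after base 5 of each site (before the last base), so after positions 17, 62, 101.
Circular molecule, 3 cuts → 3 fragments:
  18–62 → 45 bp
  63–101 → 39 bp
  102–201 then 1–17 → 100 + 17 = 117 bp
Sorted largest to smallest: 117, 45, 39 bp.

117, 45, 39 bp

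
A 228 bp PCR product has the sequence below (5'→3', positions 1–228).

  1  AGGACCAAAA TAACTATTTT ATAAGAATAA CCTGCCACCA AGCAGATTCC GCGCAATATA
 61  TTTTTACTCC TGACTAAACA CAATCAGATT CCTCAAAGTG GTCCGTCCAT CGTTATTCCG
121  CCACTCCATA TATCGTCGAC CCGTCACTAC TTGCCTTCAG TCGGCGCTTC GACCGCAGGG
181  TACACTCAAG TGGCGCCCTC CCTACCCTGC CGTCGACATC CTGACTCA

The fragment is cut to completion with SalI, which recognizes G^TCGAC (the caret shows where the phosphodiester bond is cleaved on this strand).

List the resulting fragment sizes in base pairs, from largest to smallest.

135, 77, 16 bp

SalI sites (GTCGAC) start at positions 135, 212.
SalI cuts after the first base of each site, so after positions 135, 212.
Linear molecule, 2 cuts → 3 fragments:
  1–135 → 135 bp
  136–212 → 77 bp
  213–228 → 16 bp
Sorted largest to smallest: 135, 77, 16 bp.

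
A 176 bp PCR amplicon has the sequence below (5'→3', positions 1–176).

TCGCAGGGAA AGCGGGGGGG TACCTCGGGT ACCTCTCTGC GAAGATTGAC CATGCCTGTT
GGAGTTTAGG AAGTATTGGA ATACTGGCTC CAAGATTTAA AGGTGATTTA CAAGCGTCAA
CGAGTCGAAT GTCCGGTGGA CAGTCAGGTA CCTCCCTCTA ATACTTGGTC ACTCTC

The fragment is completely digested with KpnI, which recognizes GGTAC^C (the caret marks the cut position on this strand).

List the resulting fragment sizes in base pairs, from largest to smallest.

119, 25, 23, 9 bp

KpnI sites (GGTACC) start at positions 19, 28, 147.
KpnI cuts after base 5 of each site (before the last base), so after positions 23, 32, 151.
Linear molecule, 3 cuts → 4 fragments:
  1–23 → 23 bp
  24–32 → 9 bp
  33–151 → 119 bp
  152–176 → 25 bp
Sorted largest to smallest: 119, 25, 23, 9 bp.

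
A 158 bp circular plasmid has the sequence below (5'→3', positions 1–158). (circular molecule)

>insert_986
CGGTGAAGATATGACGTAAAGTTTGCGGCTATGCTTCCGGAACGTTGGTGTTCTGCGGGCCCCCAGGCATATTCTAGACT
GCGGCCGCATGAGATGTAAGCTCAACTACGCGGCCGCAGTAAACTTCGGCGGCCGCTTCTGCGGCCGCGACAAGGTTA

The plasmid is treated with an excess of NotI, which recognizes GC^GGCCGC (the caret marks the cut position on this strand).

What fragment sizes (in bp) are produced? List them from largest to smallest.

98, 29, 19, 12 bp

NotI sites (GCGGCCGC) start at positions 81, 110, 129, 141.
NotI cuts after base 2 of each site, so after positions 82, 111, 130, 142.
Circular molecule, 4 cuts → 4 fragments:
  83–111 → 29 bp
  112–130 → 19 bp
  131–142 → 12 bp
  143–158 then 1–82 → 16 + 82 = 98 bp
Sorted largest to smallest: 98, 29, 19, 12 bp.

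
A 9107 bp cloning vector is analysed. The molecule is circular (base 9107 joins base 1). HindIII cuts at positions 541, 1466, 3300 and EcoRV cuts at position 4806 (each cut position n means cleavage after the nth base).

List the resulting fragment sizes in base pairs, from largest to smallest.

4842, 1834, 1506, 925 bp

Combined cut positions (sorted): 541, 1466, 3300, 4806.
Circular molecule, 4 cuts → 4 fragments:
  1466 − 541 = 925 bp
  3300 − 1466 = 1834 bp
  4806 − 3300 = 1506 bp
  wrap: 9107 − 4806 + 541 = 4842 bp
Sorted largest to smallest: 4842, 1834, 1506, 925 bp.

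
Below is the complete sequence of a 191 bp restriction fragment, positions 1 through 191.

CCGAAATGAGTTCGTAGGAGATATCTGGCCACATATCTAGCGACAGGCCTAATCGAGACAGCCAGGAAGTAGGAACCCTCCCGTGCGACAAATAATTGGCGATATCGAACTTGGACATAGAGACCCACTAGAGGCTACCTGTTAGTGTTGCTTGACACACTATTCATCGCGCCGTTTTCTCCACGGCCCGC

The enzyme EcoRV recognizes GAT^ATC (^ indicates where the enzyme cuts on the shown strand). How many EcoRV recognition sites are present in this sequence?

2

GATATC occurs starting at positions 20, 101.
EcoRV cuts at 2 sites.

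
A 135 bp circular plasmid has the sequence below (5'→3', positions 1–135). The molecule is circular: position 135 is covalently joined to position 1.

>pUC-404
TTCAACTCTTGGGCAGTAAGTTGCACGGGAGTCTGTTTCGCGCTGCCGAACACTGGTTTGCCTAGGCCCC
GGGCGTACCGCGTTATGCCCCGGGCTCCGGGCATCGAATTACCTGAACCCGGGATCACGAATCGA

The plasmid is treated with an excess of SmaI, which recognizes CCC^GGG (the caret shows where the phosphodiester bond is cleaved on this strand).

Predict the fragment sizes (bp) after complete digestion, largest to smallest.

SmaI sites (CCCGGG) start at positions 68, 89, 118.
SmaI cuts after base 3 of each site, so after positions 70, 91, 120.
Circular molecule, 3 cuts → 3 fragments:
  71–91 → 21 bp
  92–120 → 29 bp
  121–135 then 1–70 → 15 + 70 = 85 bp
Sorted largest to smallest: 85, 29, 21 bp.

85, 29, 21 bp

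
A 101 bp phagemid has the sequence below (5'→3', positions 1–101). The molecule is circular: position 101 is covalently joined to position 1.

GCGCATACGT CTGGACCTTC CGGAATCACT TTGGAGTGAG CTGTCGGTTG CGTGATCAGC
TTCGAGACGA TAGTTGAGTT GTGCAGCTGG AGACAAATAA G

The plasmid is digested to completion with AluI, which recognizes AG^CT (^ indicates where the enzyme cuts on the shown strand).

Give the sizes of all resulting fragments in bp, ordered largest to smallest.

55, 27, 19 bp

AluI sites (AGCT) start at positions 39, 58, 85.
AluI cuts after base 2 of each site, so after positions 40, 59, 86.
Circular molecule, 3 cuts → 3 fragments:
  41–59 → 19 bp
  60–86 → 27 bp
  87–101 then 1–40 → 15 + 40 = 55 bp
Sorted largest to smallest: 55, 27, 19 bp.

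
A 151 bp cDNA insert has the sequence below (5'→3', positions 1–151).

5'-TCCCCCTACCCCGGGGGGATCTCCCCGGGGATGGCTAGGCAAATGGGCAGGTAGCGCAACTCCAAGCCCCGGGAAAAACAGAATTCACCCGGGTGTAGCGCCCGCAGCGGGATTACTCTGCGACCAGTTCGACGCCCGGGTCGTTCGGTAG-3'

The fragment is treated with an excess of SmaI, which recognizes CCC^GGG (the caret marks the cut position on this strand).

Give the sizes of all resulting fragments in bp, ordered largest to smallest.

47, 44, 20, 14, 14, 12 bp

SmaI sites (CCCGGG) start at positions 10, 24, 68, 88, 135.
SmaI cuts after base 3 of each site, so after positions 12, 26, 70, 90, 137.
Linear molecule, 5 cuts → 6 fragments:
  1–12 → 12 bp
  13–26 → 14 bp
  27–70 → 44 bp
  71–90 → 20 bp
  91–137 → 47 bp
  138–151 → 14 bp
Sorted largest to smallest: 47, 44, 20, 14, 14, 12 bp.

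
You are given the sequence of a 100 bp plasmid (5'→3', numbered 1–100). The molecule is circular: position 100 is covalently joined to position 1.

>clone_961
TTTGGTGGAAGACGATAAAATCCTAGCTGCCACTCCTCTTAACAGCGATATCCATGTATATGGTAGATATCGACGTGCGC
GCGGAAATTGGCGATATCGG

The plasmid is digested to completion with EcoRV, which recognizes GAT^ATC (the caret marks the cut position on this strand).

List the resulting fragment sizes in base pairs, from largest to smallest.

54, 27, 19 bp

EcoRV sites (GATATC) start at positions 47, 66, 93.
EcoRV cuts after base 3 of each site, so after positions 49, 68, 95.
Circular molecule, 3 cuts → 3 fragments:
  50–68 → 19 bp
  69–95 → 27 bp
  96–100 then 1–49 → 5 + 49 = 54 bp
Sorted largest to smallest: 54, 27, 19 bp.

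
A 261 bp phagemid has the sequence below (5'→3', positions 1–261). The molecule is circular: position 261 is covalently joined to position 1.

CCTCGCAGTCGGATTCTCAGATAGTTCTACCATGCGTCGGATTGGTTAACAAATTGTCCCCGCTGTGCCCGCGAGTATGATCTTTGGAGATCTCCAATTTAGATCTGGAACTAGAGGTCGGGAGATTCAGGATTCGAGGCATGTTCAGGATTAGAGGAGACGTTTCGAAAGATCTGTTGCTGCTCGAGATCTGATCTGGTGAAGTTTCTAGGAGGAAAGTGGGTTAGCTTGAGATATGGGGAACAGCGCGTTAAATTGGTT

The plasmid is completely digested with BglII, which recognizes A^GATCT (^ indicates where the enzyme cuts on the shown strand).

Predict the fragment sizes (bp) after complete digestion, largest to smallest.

BglII sites (AGATCT) start at positions 88, 101, 170, 187.
BglII cuts after the first base of each site, so after positions 88, 101, 170, 187.
Circular molecule, 4 cuts → 4 fragments:
  89–101 → 13 bp
  102–170 → 69 bp
  171–187 → 17 bp
  188–261 then 1–88 → 74 + 88 = 162 bp
Sorted largest to smallest: 162, 69, 17, 13 bp.

162, 69, 17, 13 bp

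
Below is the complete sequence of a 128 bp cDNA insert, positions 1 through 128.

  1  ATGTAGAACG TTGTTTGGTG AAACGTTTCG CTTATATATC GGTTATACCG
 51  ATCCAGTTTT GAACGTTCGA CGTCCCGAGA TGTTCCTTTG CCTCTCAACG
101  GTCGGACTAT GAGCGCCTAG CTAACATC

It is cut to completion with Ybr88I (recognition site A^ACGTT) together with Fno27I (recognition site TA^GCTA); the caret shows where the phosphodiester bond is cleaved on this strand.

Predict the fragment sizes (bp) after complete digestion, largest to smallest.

Ybr88I sites (AACGTT) start at positions 7, 22, 62.
Ybr88I cuts after the first base of each site, so after positions 7, 22, 62.
The Fno27I site (TAGCTA) starts at position 118.
Fno27I cuts after base 2 of each site, so after position 119.
Combined cut positions: 7, 22, 62, 119.
Linear molecule, 4 cuts → 5 fragments:
  1–7 → 7 bp
  8–22 → 15 bp
  23–62 → 40 bp
  63–119 → 57 bp
  120–128 → 9 bp
Sorted largest to smallest: 57, 40, 15, 9, 7 bp.

57, 40, 15, 9, 7 bp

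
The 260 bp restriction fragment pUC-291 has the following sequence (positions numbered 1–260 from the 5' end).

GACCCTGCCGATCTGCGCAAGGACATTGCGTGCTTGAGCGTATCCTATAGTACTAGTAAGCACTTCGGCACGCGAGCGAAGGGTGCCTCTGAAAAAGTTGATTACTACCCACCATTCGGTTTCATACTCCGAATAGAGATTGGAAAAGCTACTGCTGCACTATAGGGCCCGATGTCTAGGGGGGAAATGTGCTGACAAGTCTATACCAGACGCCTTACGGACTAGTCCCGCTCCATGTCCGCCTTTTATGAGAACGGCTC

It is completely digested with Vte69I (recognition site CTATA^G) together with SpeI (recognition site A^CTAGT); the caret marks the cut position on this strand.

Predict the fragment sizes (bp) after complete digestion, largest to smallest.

112, 57, 49, 39, 3 bp

Vte69I sites (CTATAG) start at positions 45, 160.
Vte69I cuts after base 5 of each site (before the last base), so after positions 49, 164.
SpeI sites (ACTAGT) start at positions 52, 221.
SpeI cuts after the first base of each site, so after positions 52, 221.
Combined cut positions: 49, 52, 164, 221.
Linear molecule, 4 cuts → 5 fragments:
  1–49 → 49 bp
  50–52 → 3 bp
  53–164 → 112 bp
  165–221 → 57 bp
  222–260 → 39 bp
Sorted largest to smallest: 112, 57, 49, 39, 3 bp.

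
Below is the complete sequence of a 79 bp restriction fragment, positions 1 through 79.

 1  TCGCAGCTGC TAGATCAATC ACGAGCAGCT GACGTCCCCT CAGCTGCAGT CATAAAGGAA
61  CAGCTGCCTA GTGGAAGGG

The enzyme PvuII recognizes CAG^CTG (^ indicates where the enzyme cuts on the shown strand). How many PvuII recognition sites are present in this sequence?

CAGCTG occurs starting at positions 4, 26, 41, 61.
PvuII cuts at 4 sites.

4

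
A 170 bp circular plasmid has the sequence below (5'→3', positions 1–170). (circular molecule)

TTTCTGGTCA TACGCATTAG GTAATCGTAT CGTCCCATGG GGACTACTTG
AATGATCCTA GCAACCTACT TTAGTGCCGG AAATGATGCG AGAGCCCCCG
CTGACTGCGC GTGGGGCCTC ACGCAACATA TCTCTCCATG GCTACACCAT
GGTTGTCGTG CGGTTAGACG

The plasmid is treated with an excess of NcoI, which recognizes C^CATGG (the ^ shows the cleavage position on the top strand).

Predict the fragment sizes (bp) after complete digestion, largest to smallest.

NcoI sites (CCATGG) start at positions 35, 136, 147.
NcoI cuts after the first base of each site, so after positions 35, 136, 147.
Circular molecule, 3 cuts → 3 fragments:
  36–136 → 101 bp
  137–147 → 11 bp
  148–170 then 1–35 → 23 + 35 = 58 bp
Sorted largest to smallest: 101, 58, 11 bp.

101, 58, 11 bp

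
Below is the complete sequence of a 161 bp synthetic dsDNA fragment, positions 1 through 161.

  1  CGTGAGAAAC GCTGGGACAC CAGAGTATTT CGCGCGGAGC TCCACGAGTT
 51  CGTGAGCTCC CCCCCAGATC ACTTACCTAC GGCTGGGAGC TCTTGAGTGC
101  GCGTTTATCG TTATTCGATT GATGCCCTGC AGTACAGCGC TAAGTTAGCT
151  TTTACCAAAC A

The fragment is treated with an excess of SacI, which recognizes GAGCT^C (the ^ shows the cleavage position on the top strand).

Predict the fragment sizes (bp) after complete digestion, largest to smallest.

70, 41, 33, 17 bp

SacI sites (GAGCTC) start at positions 37, 54, 87.
SacI cuts after base 5 of each site (before the last base), so after positions 41, 58, 91.
Linear molecule, 3 cuts → 4 fragments:
  1–41 → 41 bp
  42–58 → 17 bp
  59–91 → 33 bp
  92–161 → 70 bp
Sorted largest to smallest: 70, 41, 33, 17 bp.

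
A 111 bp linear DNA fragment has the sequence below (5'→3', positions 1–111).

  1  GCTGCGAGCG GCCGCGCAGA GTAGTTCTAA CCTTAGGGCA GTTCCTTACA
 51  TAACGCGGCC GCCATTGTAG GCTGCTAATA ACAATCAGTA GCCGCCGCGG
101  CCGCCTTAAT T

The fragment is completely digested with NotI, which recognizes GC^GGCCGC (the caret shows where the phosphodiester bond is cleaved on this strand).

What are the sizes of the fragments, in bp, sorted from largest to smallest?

47, 42, 13, 9 bp

NotI sites (GCGGCCGC) start at positions 8, 55, 97.
NotI cuts after base 2 of each site, so after positions 9, 56, 98.
Linear molecule, 3 cuts → 4 fragments:
  1–9 → 9 bp
  10–56 → 47 bp
  57–98 → 42 bp
  99–111 → 13 bp
Sorted largest to smallest: 47, 42, 13, 9 bp.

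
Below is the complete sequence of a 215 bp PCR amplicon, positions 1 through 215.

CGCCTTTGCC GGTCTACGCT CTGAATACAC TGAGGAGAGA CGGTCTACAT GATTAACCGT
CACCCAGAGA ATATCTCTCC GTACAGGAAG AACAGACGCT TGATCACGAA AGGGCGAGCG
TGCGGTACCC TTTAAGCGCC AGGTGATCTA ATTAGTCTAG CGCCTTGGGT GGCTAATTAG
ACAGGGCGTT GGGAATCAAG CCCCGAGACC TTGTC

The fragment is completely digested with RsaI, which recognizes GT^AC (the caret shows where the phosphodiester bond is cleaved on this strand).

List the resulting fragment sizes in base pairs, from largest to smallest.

RsaI sites (GTAC) start at positions 81, 125.
RsaI cuts after base 2 of each site, so after positions 82, 126.
Linear molecule, 2 cuts → 3 fragments:
  1–82 → 82 bp
  83–126 → 44 bp
  127–215 → 89 bp
Sorted largest to smallest: 89, 82, 44 bp.

89, 82, 44 bp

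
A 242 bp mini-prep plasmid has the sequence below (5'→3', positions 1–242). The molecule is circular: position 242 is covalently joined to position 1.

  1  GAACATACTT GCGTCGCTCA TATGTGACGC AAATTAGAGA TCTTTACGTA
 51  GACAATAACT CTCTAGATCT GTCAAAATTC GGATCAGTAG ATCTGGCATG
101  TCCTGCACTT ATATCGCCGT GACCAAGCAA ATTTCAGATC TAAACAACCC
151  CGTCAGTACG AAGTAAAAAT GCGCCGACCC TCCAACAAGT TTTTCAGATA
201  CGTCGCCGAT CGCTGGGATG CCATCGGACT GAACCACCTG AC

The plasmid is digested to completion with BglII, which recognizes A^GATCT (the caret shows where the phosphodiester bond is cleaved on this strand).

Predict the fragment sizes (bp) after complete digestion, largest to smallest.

144, 47, 27, 24 bp

BglII sites (AGATCT) start at positions 38, 65, 89, 136.
BglII cuts after the first base of each site, so after positions 38, 65, 89, 136.
Circular molecule, 4 cuts → 4 fragments:
  39–65 → 27 bp
  66–89 → 24 bp
  90–136 → 47 bp
  137–242 then 1–38 → 106 + 38 = 144 bp
Sorted largest to smallest: 144, 47, 27, 24 bp.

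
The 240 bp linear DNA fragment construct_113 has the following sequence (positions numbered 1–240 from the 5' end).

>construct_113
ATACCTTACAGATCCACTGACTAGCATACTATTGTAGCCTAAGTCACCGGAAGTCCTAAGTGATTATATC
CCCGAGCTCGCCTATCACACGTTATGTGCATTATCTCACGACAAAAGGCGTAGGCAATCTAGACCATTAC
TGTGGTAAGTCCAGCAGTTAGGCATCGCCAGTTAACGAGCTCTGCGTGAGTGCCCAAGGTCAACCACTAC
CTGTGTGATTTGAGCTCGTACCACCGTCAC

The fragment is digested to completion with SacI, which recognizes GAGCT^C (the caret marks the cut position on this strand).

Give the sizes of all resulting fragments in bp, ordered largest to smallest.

103, 78, 45, 14 bp

SacI sites (GAGCTC) start at positions 74, 177, 222.
SacI cuts after base 5 of each site (before the last base), so after positions 78, 181, 226.
Linear molecule, 3 cuts → 4 fragments:
  1–78 → 78 bp
  79–181 → 103 bp
  182–226 → 45 bp
  227–240 → 14 bp
Sorted largest to smallest: 103, 78, 45, 14 bp.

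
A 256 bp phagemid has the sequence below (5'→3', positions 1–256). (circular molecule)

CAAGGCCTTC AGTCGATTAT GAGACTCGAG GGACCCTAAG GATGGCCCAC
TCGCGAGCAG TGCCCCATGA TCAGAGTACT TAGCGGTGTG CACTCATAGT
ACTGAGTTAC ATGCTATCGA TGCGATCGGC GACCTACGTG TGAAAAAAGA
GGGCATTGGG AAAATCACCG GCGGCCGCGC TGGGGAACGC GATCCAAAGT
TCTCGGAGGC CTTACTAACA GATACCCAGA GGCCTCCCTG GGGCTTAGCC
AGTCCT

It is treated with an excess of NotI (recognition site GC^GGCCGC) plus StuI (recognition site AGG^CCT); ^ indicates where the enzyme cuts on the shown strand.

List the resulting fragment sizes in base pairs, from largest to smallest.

The NotI site (GCGGCCGC) starts at position 171.
NotI cuts after base 2 of each site, so after position 172.
StuI sites (AGGCCT) start at positions 3, 207, 230.
StuI cuts after base 3 of each site, so after positions 5, 209, 232.
Combined cut positions: 5, 172, 209, 232.
Circular molecule, 4 cuts → 4 fragments:
  6–172 → 167 bp
  173–209 → 37 bp
  210–232 → 23 bp
  233–256 then 1–5 → 24 + 5 = 29 bp
Sorted largest to smallest: 167, 37, 29, 23 bp.

167, 37, 29, 23 bp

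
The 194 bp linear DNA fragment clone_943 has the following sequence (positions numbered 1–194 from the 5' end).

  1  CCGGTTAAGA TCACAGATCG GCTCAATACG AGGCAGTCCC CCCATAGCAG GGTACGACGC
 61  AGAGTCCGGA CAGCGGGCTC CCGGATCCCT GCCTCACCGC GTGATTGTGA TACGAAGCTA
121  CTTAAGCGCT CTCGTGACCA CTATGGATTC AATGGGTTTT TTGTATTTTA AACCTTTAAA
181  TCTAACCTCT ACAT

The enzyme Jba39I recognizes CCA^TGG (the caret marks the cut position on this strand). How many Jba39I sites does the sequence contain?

No occurrence of CCATGG is present in the sequence.
Jba39I does not cut: 0 sites.

0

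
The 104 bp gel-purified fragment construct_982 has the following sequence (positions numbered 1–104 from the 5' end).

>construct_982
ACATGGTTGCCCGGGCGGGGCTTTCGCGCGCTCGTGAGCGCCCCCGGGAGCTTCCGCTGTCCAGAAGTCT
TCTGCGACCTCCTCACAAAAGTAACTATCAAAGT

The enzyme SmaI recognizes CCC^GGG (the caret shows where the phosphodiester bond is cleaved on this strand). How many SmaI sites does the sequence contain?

CCCGGG occurs starting at positions 10, 43.
SmaI cuts at 2 sites.

2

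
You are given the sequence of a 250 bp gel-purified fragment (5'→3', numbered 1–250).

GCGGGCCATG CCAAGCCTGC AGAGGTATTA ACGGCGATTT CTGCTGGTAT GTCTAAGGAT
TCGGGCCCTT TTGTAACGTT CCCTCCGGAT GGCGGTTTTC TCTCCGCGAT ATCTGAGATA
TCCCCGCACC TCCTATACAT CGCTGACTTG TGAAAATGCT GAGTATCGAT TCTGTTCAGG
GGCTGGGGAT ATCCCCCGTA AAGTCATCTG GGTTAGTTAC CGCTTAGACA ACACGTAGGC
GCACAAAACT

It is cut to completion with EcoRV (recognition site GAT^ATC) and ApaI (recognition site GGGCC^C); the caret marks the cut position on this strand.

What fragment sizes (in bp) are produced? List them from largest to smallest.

71, 67, 60, 43, 9 bp

EcoRV sites (GATATC) start at positions 108, 117, 188.
EcoRV cuts after base 3 of each site, so after positions 110, 119, 190.
The ApaI site (GGGCCC) starts at position 63.
ApaI cuts after base 5 of each site (before the last base), so after position 67.
Combined cut positions: 67, 110, 119, 190.
Linear molecule, 4 cuts → 5 fragments:
  1–67 → 67 bp
  68–110 → 43 bp
  111–119 → 9 bp
  120–190 → 71 bp
  191–250 → 60 bp
Sorted largest to smallest: 71, 67, 60, 43, 9 bp.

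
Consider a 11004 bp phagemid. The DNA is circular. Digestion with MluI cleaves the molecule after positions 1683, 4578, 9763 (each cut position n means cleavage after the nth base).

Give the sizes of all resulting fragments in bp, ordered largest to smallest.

Circular molecule, 3 cuts → 3 fragments:
  4578 − 1683 = 2895 bp
  9763 − 4578 = 5185 bp
  wrap: 11004 − 9763 + 1683 = 2924 bp
Sorted largest to smallest: 5185, 2924, 2895 bp.

5185, 2924, 2895 bp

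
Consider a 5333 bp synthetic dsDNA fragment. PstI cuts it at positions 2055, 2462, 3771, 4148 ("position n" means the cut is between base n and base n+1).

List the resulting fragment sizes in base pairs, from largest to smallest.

2055, 1309, 1185, 407, 377 bp

Linear molecule, 4 cuts → 5 fragments:
  2055 − 0 = 2055 bp
  2462 − 2055 = 407 bp
  3771 − 2462 = 1309 bp
  4148 − 3771 = 377 bp
  5333 − 4148 = 1185 bp
Sorted largest to smallest: 2055, 1309, 1185, 407, 377 bp.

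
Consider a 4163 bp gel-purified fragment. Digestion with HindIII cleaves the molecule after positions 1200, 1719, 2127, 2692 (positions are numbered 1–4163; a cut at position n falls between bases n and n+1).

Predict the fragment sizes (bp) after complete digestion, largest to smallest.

1471, 1200, 565, 519, 408 bp

Linear molecule, 4 cuts → 5 fragments:
  1200 − 0 = 1200 bp
  1719 − 1200 = 519 bp
  2127 − 1719 = 408 bp
  2692 − 2127 = 565 bp
  4163 − 2692 = 1471 bp
Sorted largest to smallest: 1471, 1200, 565, 519, 408 bp.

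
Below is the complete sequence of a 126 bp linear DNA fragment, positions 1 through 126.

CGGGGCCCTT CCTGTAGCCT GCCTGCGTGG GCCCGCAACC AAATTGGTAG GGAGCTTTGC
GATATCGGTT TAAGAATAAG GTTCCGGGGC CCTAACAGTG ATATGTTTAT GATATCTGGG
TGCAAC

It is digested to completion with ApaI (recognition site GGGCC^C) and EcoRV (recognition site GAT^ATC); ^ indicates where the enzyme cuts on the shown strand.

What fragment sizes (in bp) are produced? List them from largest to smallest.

30, 28, 26, 22, 13, 7 bp

ApaI sites (GGGCCC) start at positions 3, 29, 87.
ApaI cuts after base 5 of each site (before the last base), so after positions 7, 33, 91.
EcoRV sites (GATATC) start at positions 61, 111.
EcoRV cuts after base 3 of each site, so after positions 63, 113.
Combined cut positions: 7, 33, 63, 91, 113.
Linear molecule, 5 cuts → 6 fragments:
  1–7 → 7 bp
  8–33 → 26 bp
  34–63 → 30 bp
  64–91 → 28 bp
  92–113 → 22 bp
  114–126 → 13 bp
Sorted largest to smallest: 30, 28, 26, 22, 13, 7 bp.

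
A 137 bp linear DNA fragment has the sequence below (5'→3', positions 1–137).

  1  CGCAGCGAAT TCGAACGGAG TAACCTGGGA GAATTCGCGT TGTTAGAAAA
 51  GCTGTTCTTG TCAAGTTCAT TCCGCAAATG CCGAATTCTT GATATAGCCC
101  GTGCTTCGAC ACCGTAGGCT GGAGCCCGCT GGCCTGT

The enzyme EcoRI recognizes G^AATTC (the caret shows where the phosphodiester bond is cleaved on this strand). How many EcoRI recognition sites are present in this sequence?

GAATTC occurs starting at positions 7, 31, 83.
EcoRI cuts at 3 sites.

3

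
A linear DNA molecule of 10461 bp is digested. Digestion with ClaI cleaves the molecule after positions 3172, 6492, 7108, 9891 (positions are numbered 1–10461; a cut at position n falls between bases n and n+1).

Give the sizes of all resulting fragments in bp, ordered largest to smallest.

Linear molecule, 4 cuts → 5 fragments:
  3172 − 0 = 3172 bp
  6492 − 3172 = 3320 bp
  7108 − 6492 = 616 bp
  9891 − 7108 = 2783 bp
  10461 − 9891 = 570 bp
Sorted largest to smallest: 3320, 3172, 2783, 616, 570 bp.

3320, 3172, 2783, 616, 570 bp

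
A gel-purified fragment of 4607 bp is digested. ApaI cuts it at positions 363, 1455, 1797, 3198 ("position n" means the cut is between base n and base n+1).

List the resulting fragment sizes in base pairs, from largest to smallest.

Linear molecule, 4 cuts → 5 fragments:
  363 − 0 = 363 bp
  1455 − 363 = 1092 bp
  1797 − 1455 = 342 bp
  3198 − 1797 = 1401 bp
  4607 − 3198 = 1409 bp
Sorted largest to smallest: 1409, 1401, 1092, 363, 342 bp.

1409, 1401, 1092, 363, 342 bp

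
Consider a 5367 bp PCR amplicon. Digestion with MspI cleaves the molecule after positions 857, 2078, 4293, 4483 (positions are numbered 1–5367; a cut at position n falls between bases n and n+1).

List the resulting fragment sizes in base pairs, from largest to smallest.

2215, 1221, 884, 857, 190 bp

Linear molecule, 4 cuts → 5 fragments:
  857 − 0 = 857 bp
  2078 − 857 = 1221 bp
  4293 − 2078 = 2215 bp
  4483 − 4293 = 190 bp
  5367 − 4483 = 884 bp
Sorted largest to smallest: 2215, 1221, 884, 857, 190 bp.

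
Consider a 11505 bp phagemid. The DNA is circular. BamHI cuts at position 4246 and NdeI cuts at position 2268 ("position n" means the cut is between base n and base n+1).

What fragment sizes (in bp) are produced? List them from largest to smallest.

Combined cut positions (sorted): 2268, 4246.
Circular molecule, 2 cuts → 2 fragments:
  4246 − 2268 = 1978 bp
  wrap: 11505 − 4246 + 2268 = 9527 bp
Sorted largest to smallest: 9527, 1978 bp.

9527, 1978 bp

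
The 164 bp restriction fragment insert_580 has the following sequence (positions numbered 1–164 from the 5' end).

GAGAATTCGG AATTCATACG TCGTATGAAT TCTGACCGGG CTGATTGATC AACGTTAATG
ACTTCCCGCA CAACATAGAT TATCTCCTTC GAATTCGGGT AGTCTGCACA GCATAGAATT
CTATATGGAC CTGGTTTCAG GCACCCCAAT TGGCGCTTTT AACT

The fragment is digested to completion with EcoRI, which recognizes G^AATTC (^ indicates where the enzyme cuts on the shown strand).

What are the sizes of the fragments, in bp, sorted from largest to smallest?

64, 48, 25, 17, 7, 3 bp

EcoRI sites (GAATTC) start at positions 3, 10, 27, 91, 116.
EcoRI cuts after the first base of each site, so after positions 3, 10, 27, 91, 116.
Linear molecule, 5 cuts → 6 fragments:
  1–3 → 3 bp
  4–10 → 7 bp
  11–27 → 17 bp
  28–91 → 64 bp
  92–116 → 25 bp
  117–164 → 48 bp
Sorted largest to smallest: 64, 48, 25, 17, 7, 3 bp.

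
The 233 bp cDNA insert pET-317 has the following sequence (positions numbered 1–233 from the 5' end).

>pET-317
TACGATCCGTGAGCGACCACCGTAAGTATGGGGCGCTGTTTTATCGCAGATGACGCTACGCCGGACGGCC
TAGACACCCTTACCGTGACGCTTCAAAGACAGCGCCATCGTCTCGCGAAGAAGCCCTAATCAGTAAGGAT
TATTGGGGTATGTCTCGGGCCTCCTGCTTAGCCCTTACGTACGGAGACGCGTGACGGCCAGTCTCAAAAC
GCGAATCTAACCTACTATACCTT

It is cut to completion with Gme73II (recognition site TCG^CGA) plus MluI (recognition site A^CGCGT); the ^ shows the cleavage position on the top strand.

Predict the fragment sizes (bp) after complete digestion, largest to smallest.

The Gme73II site (TCGCGA) starts at position 113.
Gme73II cuts after base 3 of each site, so after position 115.
The MluI site (ACGCGT) starts at position 187.
MluI cuts after the first base of each site, so after position 187.
Combined cut positions: 115, 187.
Linear molecule, 2 cuts → 3 fragments:
  1–115 → 115 bp
  116–187 → 72 bp
  188–233 → 46 bp
Sorted largest to smallest: 115, 72, 46 bp.

115, 72, 46 bp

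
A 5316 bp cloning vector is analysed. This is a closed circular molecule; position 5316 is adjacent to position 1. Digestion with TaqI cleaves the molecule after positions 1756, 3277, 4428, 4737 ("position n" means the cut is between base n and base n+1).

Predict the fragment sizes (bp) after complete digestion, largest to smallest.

Circular molecule, 4 cuts → 4 fragments:
  3277 − 1756 = 1521 bp
  4428 − 3277 = 1151 bp
  4737 − 4428 = 309 bp
  wrap: 5316 − 4737 + 1756 = 2335 bp
Sorted largest to smallest: 2335, 1521, 1151, 309 bp.

2335, 1521, 1151, 309 bp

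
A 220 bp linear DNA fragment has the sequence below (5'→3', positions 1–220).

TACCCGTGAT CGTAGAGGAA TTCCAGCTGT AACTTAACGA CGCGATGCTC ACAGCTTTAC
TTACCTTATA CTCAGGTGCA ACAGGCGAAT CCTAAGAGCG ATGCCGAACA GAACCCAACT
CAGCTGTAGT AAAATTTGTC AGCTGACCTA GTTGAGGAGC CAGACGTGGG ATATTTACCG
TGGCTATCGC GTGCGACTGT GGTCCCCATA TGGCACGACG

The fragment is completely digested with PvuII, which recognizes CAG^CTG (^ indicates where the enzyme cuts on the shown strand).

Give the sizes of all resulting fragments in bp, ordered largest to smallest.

97, 78, 26, 19 bp

PvuII sites (CAGCTG) start at positions 24, 121, 140.
PvuII cuts after base 3 of each site, so after positions 26, 123, 142.
Linear molecule, 3 cuts → 4 fragments:
  1–26 → 26 bp
  27–123 → 97 bp
  124–142 → 19 bp
  143–220 → 78 bp
Sorted largest to smallest: 97, 78, 26, 19 bp.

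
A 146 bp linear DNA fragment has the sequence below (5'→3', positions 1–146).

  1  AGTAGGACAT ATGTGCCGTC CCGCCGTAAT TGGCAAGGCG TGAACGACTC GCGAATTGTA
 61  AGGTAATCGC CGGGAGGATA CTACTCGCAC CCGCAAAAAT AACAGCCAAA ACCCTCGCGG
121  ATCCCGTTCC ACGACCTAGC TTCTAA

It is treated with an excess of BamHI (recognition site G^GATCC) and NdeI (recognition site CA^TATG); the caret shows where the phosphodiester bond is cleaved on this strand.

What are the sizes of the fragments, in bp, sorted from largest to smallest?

The BamHI site (GGATCC) starts at position 119.
BamHI cuts after the first base of each site, so after position 119.
The NdeI site (CATATG) starts at position 8.
NdeI cuts after base 2 of each site, so after position 9.
Combined cut positions: 9, 119.
Linear molecule, 2 cuts → 3 fragments:
  1–9 → 9 bp
  10–119 → 110 bp
  120–146 → 27 bp
Sorted largest to smallest: 110, 27, 9 bp.

110, 27, 9 bp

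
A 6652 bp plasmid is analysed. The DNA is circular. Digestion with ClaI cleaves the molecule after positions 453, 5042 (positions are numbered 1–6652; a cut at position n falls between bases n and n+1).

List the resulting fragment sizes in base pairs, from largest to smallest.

4589, 2063 bp

Circular molecule, 2 cuts → 2 fragments:
  5042 − 453 = 4589 bp
  wrap: 6652 − 5042 + 453 = 2063 bp
Sorted largest to smallest: 4589, 2063 bp.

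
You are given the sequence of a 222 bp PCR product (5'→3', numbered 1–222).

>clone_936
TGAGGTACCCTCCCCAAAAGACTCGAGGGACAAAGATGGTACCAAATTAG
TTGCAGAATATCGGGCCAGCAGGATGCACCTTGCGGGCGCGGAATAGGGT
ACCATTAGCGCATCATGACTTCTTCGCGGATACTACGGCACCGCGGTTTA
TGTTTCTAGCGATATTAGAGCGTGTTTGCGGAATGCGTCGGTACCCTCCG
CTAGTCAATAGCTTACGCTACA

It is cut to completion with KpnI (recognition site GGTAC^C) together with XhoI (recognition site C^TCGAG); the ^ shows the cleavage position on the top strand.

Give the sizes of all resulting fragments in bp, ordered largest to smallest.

KpnI sites (GGTACC) start at positions 4, 38, 98, 190.
KpnI cuts after base 5 of each site (before the last base), so after positions 8, 42, 102, 194.
The XhoI site (CTCGAG) starts at position 22.
XhoI cuts after the first base of each site, so after position 22.
Combined cut positions: 8, 22, 42, 102, 194.
Linear molecule, 5 cuts → 6 fragments:
  1–8 → 8 bp
  9–22 → 14 bp
  23–42 → 20 bp
  43–102 → 60 bp
  103–194 → 92 bp
  195–222 → 28 bp
Sorted largest to smallest: 92, 60, 28, 20, 14, 8 bp.

92, 60, 28, 20, 14, 8 bp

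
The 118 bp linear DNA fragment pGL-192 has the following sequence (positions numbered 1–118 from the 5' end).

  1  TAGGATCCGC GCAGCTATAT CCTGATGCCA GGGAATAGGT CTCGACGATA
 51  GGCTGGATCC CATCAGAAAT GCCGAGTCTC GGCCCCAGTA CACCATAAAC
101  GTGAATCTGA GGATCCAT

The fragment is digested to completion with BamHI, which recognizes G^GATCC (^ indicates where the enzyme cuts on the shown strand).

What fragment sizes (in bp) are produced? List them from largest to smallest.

BamHI sites (GGATCC) start at positions 3, 55, 111.
BamHI cuts after the first base of each site, so after positions 3, 55, 111.
Linear molecule, 3 cuts → 4 fragments:
  1–3 → 3 bp
  4–55 → 52 bp
  56–111 → 56 bp
  112–118 → 7 bp
Sorted largest to smallest: 56, 52, 7, 3 bp.

56, 52, 7, 3 bp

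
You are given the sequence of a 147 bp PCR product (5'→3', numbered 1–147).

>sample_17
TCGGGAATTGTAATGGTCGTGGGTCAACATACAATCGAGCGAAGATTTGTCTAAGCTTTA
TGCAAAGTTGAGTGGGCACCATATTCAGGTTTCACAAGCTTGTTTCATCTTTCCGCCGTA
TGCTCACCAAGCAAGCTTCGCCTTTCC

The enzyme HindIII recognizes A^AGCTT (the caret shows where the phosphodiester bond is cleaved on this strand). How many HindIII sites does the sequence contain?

AAGCTT occurs starting at positions 53, 96, 133.
HindIII cuts at 3 sites.

3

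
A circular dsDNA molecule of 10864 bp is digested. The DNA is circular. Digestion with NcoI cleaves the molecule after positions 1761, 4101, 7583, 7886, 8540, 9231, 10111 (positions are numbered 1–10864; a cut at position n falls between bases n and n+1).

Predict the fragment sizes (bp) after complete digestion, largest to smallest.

Circular molecule, 7 cuts → 7 fragments:
  4101 − 1761 = 2340 bp
  7583 − 4101 = 3482 bp
  7886 − 7583 = 303 bp
  8540 − 7886 = 654 bp
  9231 − 8540 = 691 bp
  10111 − 9231 = 880 bp
  wrap: 10864 − 10111 + 1761 = 2514 bp
Sorted largest to smallest: 3482, 2514, 2340, 880, 691, 654, 303 bp.

3482, 2514, 2340, 880, 691, 654, 303 bp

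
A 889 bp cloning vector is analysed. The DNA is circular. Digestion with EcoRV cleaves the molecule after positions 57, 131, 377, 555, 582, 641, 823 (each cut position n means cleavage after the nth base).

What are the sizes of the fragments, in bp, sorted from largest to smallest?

246, 182, 178, 123, 74, 59, 27 bp

Circular molecule, 7 cuts → 7 fragments:
  131 − 57 = 74 bp
  377 − 131 = 246 bp
  555 − 377 = 178 bp
  582 − 555 = 27 bp
  641 − 582 = 59 bp
  823 − 641 = 182 bp
  wrap: 889 − 823 + 57 = 123 bp
Sorted largest to smallest: 246, 182, 178, 123, 74, 59, 27 bp.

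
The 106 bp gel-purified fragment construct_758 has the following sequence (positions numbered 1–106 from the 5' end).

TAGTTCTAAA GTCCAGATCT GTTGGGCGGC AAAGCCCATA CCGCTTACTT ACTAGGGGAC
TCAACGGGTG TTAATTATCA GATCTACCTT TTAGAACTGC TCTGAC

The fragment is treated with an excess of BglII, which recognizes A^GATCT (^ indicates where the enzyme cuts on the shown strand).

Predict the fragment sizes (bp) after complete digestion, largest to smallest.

BglII sites (AGATCT) start at positions 15, 80.
BglII cuts after the first base of each site, so after positions 15, 80.
Linear molecule, 2 cuts → 3 fragments:
  1–15 → 15 bp
  16–80 → 65 bp
  81–106 → 26 bp
Sorted largest to smallest: 65, 26, 15 bp.

65, 26, 15 bp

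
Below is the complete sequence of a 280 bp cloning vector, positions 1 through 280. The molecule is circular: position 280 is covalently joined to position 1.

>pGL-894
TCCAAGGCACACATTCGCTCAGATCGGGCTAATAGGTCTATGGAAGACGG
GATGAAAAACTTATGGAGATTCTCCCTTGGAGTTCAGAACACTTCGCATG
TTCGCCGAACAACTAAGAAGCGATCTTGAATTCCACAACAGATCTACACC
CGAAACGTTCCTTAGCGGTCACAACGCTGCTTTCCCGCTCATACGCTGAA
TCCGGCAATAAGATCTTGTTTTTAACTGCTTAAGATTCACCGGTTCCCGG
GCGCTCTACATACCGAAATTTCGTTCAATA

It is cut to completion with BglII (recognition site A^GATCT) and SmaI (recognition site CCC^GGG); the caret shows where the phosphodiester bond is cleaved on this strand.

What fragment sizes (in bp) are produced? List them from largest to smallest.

BglII sites (AGATCT) start at positions 140, 211.
BglII cuts after the first base of each site, so after positions 140, 211.
The SmaI site (CCCGGG) starts at position 246.
SmaI cuts after base 3 of each site, so after position 248.
Combined cut positions: 140, 211, 248.
Circular molecule, 3 cuts → 3 fragments:
  141–211 → 71 bp
  212–248 → 37 bp
  249–280 then 1–140 → 32 + 140 = 172 bp
Sorted largest to smallest: 172, 71, 37 bp.

172, 71, 37 bp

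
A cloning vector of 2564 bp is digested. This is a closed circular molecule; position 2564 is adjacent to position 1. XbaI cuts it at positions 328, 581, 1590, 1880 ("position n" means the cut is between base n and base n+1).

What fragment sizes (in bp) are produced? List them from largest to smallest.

1012, 1009, 290, 253 bp

Circular molecule, 4 cuts → 4 fragments:
  581 − 328 = 253 bp
  1590 − 581 = 1009 bp
  1880 − 1590 = 290 bp
  wrap: 2564 − 1880 + 328 = 1012 bp
Sorted largest to smallest: 1012, 1009, 290, 253 bp.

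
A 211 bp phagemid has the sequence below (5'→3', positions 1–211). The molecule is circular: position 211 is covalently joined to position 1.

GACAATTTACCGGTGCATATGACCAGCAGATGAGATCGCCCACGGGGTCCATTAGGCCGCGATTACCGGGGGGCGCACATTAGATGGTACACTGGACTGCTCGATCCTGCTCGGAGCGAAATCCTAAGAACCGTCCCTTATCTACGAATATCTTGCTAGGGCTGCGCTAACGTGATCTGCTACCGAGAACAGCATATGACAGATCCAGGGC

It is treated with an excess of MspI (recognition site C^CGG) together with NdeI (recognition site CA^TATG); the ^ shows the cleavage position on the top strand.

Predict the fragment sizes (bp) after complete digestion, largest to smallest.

MspI sites (CCGG) start at positions 10, 66.
MspI cuts after the first base of each site, so after positions 10, 66.
NdeI sites (CATATG) start at positions 16, 193.
NdeI cuts after base 2 of each site, so after positions 17, 194.
Combined cut positions: 10, 17, 66, 194.
Circular molecule, 4 cuts → 4 fragments:
  11–17 → 7 bp
  18–66 → 49 bp
  67–194 → 128 bp
  195–211 then 1–10 → 17 + 10 = 27 bp
Sorted largest to smallest: 128, 49, 27, 7 bp.

128, 49, 27, 7 bp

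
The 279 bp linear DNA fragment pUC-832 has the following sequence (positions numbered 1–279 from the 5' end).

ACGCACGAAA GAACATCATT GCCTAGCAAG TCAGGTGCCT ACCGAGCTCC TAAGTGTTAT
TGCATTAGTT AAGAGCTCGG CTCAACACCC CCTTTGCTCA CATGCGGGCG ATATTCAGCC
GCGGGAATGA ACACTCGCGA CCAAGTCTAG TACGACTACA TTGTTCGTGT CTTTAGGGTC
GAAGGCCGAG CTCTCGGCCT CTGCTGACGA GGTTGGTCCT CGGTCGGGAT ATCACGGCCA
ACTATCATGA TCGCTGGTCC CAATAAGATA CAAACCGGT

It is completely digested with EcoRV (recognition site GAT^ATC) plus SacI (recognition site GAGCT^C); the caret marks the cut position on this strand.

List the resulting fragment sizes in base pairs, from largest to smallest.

115, 49, 48, 38, 29 bp

The EcoRV site (GATATC) starts at position 228.
EcoRV cuts after base 3 of each site, so after position 230.
SacI sites (GAGCTC) start at positions 44, 73, 188.
SacI cuts after base 5 of each site (before the last base), so after positions 48, 77, 192.
Combined cut positions: 48, 77, 192, 230.
Linear molecule, 4 cuts → 5 fragments:
  1–48 → 48 bp
  49–77 → 29 bp
  78–192 → 115 bp
  193–230 → 38 bp
  231–279 → 49 bp
Sorted largest to smallest: 115, 49, 48, 38, 29 bp.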